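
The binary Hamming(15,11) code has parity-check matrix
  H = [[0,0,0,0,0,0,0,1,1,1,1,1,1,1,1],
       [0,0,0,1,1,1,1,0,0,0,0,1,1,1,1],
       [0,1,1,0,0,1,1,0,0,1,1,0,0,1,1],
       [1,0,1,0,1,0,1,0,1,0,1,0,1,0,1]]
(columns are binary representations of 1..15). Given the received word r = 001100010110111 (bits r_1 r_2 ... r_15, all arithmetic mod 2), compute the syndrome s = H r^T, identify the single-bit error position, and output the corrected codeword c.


s = (0, 0, 1, 0)^T, error position = 2, corrected codeword c = 011100010110111

Compute s = H r^T mod 2 one row at a time:
  s_1 = 1 + 0 + 1 + 1 + 0 + 1 + 1 + 1 = 6 ≡ 0 (mod 2).
  s_2 = 1 + 0 + 0 + 0 + 0 + 1 + 1 + 1 = 4 ≡ 0 (mod 2).
  s_3 = 0 + 1 + 0 + 0 + 1 + 1 + 1 + 1 = 5 ≡ 1 (mod 2).
  s_4 = 0 + 1 + 0 + 0 + 0 + 1 + 1 + 1 = 4 ≡ 0 (mod 2).
s = (0, 0, 1, 0)^T — this equals column 2 of H (binary 0010), so error is at position 2.
Correct: flip bit 2 of r = 001100010110111 to get c = 011100010110111.


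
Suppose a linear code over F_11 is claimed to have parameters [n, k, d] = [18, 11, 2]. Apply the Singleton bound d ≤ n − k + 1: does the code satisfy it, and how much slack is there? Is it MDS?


Singleton RHS = n − k + 1 = 8, slack = 6, bound satisfied, not MDS.

Singleton bound: d ≤ n − k + 1.
Here n = 18, k = 11, so n − k + 1 = 8.
Given d = 2, check d ≤ 8: YES.
Slack = (n − k + 1) − d = 6.
The code is NOT MDS (slack = 6 > 0).
Description: the claimed parameters are [18, 11, 2]_11; such a code would be non-MDS.


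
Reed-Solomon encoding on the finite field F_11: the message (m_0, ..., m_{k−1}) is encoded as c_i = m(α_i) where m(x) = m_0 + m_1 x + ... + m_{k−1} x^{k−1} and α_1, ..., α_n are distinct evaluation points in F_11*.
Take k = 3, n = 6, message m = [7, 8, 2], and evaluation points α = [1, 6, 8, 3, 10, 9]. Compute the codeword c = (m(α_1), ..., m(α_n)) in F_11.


c = [6, 6, 1, 5, 1, 10]

Message polynomial: m(x) = 7 + 8·x + 2·x^2 (mod 11).
For each evaluation point α_i, compute m(α_i) mod 11:
  α_1 = 1: Horner steps 2 → 10 → 6, so m(1) = 6.
  α_2 = 6: Horner steps 2 → 9 → 6, so m(6) = 6.
  α_3 = 8: Horner steps 2 → 2 → 1, so m(8) = 1.
  α_4 = 3: Horner steps 2 → 3 → 5, so m(3) = 5.
  α_5 = 10: Horner steps 2 → 6 → 1, so m(10) = 1.
  α_6 = 9: Horner steps 2 → 4 → 10, so m(9) = 10.
Codeword c = [6, 6, 1, 5, 1, 10] ∈ F_11^6.


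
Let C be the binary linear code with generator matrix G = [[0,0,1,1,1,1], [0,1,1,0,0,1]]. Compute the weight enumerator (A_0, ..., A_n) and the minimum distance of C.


Weight distribution: A_0 = 1, A_3 = 2, A_4 = 1. Minimum distance d = 3.

Enumerate all 2^2 = 4 messages m ∈ F_2^2.
For each, compute codeword c = mG in F_2^6, then tally its weight.
  m = 00 → c = 000000, weight = 0.
  m = 10 → c = 001111, weight = 4.
  m = 01 → c = 011001, weight = 3.
  m = 11 → c = 010110, weight = 3.
Tally weights:
  weight 0: 1 codewords.
  weight 3: 2 codewords.
  weight 4: 1 codewords.
Minimum distance d = smallest w > 0 with A_w > 0 = 3.
Sanity: Σ A_w = 4 = 2^2 = 4 ✓.


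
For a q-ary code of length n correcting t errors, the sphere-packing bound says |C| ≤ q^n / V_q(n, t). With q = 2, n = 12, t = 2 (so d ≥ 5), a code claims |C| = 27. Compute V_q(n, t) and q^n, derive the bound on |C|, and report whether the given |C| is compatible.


V_q(n, t) = 79, q^n = 4096, Hamming bound = 51, |C| = 27 ≤ bound (satisfied).

Step 1: Compute V_q(n, t) = Σ_{j=0}^2 C(n, j) (q−1)^j.
  j = 0: C(12,0)·(1)^0 = 1·1 = 1.
  j = 1: C(12,1)·(1)^1 = 12·1 = 12.
  j = 2: C(12,2)·(1)^2 = 66·1 = 66.
  V_q(n, t) = 1 + 12 + 66 = 79.
Step 2: q^n = 2^12 = 4096.
Step 3: Hamming bound ⌊q^n / V_q(n,t)⌋ = ⌊4096/79⌋ = 51.
Step 4: Compare |C| = 27 to 51: satisfied.
The claimed |C| lies below the Hamming bound.


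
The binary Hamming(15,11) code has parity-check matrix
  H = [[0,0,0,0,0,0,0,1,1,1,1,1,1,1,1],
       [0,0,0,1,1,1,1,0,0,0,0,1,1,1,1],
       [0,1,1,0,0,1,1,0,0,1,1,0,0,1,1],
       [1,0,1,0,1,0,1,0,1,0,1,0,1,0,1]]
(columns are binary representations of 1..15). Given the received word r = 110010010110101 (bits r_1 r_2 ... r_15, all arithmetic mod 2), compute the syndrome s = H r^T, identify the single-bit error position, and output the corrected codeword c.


s = (1, 1, 0, 1)^T, error position = 13, corrected codeword c = 110010010110001

Compute s = H r^T mod 2 one row at a time:
  s_1 = 1 + 0 + 1 + 1 + 0 + 1 + 0 + 1 = 5 ≡ 1 (mod 2).
  s_2 = 0 + 1 + 0 + 0 + 0 + 1 + 0 + 1 = 3 ≡ 1 (mod 2).
  s_3 = 1 + 0 + 0 + 0 + 1 + 1 + 0 + 1 = 4 ≡ 0 (mod 2).
  s_4 = 1 + 0 + 1 + 0 + 0 + 1 + 1 + 1 = 5 ≡ 1 (mod 2).
s = (1, 1, 0, 1)^T — this equals column 13 of H (binary 1101), so error is at position 13.
Correct: flip bit 13 of r = 110010010110101 to get c = 110010010110001.


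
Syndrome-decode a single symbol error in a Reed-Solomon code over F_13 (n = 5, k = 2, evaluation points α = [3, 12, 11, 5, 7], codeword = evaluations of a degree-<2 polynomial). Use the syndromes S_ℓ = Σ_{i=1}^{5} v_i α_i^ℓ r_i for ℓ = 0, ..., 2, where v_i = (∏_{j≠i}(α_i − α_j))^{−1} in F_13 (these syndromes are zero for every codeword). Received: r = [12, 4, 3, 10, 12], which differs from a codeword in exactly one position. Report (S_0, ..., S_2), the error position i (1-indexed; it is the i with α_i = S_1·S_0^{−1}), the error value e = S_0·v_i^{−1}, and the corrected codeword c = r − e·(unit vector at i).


S = (1, 3, 9), error at position 1, error magnitude e = 4, c = [8, 4, 3, 10, 12].

Step 1: column multipliers v_i = (∏_{j≠i}(α_i − α_j))^{−1} mod 13.
  i = 1 (α = 3): (3−12)(3−11)(3−5)(3−7) = (−9)·(−8)·(−2)·(−4) = 576 ≡ 4, so v_1 = 4^{−1} = 10 (mod 13).
  i = 2 (α = 12): (12−3)(12−11)(12−5)(12−7) = 9·1·7·5 = 315 ≡ 3, so v_2 = 3^{−1} = 9 (mod 13).
  i = 3 (α = 11): (11−3)(11−12)(11−5)(11−7) = 8·(−1)·6·4 = −192 ≡ 3, so v_3 = 3^{−1} = 9 (mod 13).
  i = 4 (α = 5): (5−3)(5−12)(5−11)(5−7) = 2·(−7)·(−6)·(−2) = −168 ≡ 1, so v_4 = 1^{−1} = 1 (mod 13).
  i = 5 (α = 7): (7−3)(7−12)(7−11)(7−5) = 4·(−5)·(−4)·2 = 160 ≡ 4, so v_5 = 4^{−1} = 10 (mod 13).
  v = [10, 9, 9, 1, 10].
Step 2: syndromes of r = [12, 4, 3, 10, 12] (all sums mod 13).
  S_0 = Σ v_i r_i = 10·12 + 9·4 + 9·3 + 1·10 + 10·12 = 313 ≡ 1.
  S_1 = Σ v_i α_i r_i = 10·3·12 + 9·12·4 + 9·11·3 + 1·5·10 + 10·7·12 = 1979 ≡ 3.
  α_i^2 mod 13 = [9, 1, 4, 12, 10].
  S_2 = Σ v_i α_i^2 r_i = 10·9·12 + 9·1·4 + 9·4·3 + 1·12·10 + 10·10·12 = 2544 ≡ 9.
  S = (1, 3, 9) ≠ 0, so r is not a codeword (an error is present).
Step 3: locate the error. For a single error e at position i, S_ℓ = v_i·e·α_i^ℓ, so α_err = S_1/S_0.
  S_0^{−1} = 1^{−1} = 1 (mod 13), so α_err = 3·1 = 3 ≡ 3 = α_1. Error position i = 1.
  Consistency check: S_2/S_1 = 9·9 = 81 ≡ 3 = α_err ✓ (single-error assumption holds).
Step 4: error magnitude e = S_0/v_1 = S_0·∏_{j≠1}(α_1 − α_j) = 1·4 = 4 ≡ 4 (mod 13).
Step 5: correct position 1: c_1 = r_1 − e = 12 − 4 ≡ 8 (mod 13). Hence c = [8, 4, 3, 10, 12].
  Check: interpolating c through the α_i gives m(x) = 5 + 1·x (degree < 2) with m(α_i) = c_i for every i, so c is indeed a codeword.


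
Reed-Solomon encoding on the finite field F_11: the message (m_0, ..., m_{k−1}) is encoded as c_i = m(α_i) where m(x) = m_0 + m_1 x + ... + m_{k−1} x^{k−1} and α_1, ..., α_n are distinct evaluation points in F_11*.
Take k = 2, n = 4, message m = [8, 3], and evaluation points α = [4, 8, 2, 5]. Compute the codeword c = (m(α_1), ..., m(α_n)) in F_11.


c = [9, 10, 3, 1]

Message polynomial: m(x) = 8 + 3·x (mod 11).
For each evaluation point α_i, compute m(α_i) mod 11:
  α_1 = 4: Horner steps 3 → 9, so m(4) = 9.
  α_2 = 8: Horner steps 3 → 10, so m(8) = 10.
  α_3 = 2: Horner steps 3 → 3, so m(2) = 3.
  α_4 = 5: Horner steps 3 → 1, so m(5) = 1.
Codeword c = [9, 10, 3, 1] ∈ F_11^4.


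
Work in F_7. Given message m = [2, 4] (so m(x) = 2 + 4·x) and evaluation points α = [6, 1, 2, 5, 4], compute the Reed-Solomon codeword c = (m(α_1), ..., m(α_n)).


c = [5, 6, 3, 1, 4]

Message polynomial: m(x) = 2 + 4·x (mod 7).
For each evaluation point α_i, compute m(α_i) mod 7:
  α_1 = 6: Horner steps 4 → 5, so m(6) = 5.
  α_2 = 1: Horner steps 4 → 6, so m(1) = 6.
  α_3 = 2: Horner steps 4 → 3, so m(2) = 3.
  α_4 = 5: Horner steps 4 → 1, so m(5) = 1.
  α_5 = 4: Horner steps 4 → 4, so m(4) = 4.
Codeword c = [5, 6, 3, 1, 4] ∈ F_7^5.


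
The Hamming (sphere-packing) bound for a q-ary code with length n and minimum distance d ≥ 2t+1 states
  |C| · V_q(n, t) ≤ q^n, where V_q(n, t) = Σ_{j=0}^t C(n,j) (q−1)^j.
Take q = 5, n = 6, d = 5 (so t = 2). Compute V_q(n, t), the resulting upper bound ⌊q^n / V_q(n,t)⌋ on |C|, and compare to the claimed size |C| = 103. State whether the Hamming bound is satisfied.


V_q(n, t) = 265, q^n = 15625, Hamming bound = 58, |C| = 103 > bound (violated).

Step 1: Compute V_q(n, t) = Σ_{j=0}^2 C(n, j) (q−1)^j.
  j = 0: C(6,0)·(4)^0 = 1·1 = 1.
  j = 1: C(6,1)·(4)^1 = 6·4 = 24.
  j = 2: C(6,2)·(4)^2 = 15·16 = 240.
  V_q(n, t) = 1 + 24 + 240 = 265.
Step 2: q^n = 5^6 = 15625.
Step 3: Hamming bound ⌊q^n / V_q(n,t)⌋ = ⌊15625/265⌋ = 58.
Step 4: Compare |C| = 103 to 58: violated.
The claimed |C| lies above the Hamming bound, so no 5-ary code of length 6 with d ≥ 5 can have 103 codewords.


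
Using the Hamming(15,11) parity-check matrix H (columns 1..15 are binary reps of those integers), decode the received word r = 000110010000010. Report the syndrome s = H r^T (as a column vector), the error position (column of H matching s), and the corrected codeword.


s = (0, 1, 1, 1)^T, error position = 7, corrected codeword c = 000110110000010

Compute s = H r^T mod 2 one row at a time:
  s_1 = 1 + 0 + 0 + 0 + 0 + 0 + 1 + 0 = 2 ≡ 0 (mod 2).
  s_2 = 1 + 1 + 0 + 0 + 0 + 0 + 1 + 0 = 3 ≡ 1 (mod 2).
  s_3 = 0 + 0 + 0 + 0 + 0 + 0 + 1 + 0 = 1 ≡ 1 (mod 2).
  s_4 = 0 + 0 + 1 + 0 + 0 + 0 + 0 + 0 = 1 ≡ 1 (mod 2).
s = (0, 1, 1, 1)^T — this equals column 7 of H (binary 0111), so error is at position 7.
Correct: flip bit 7 of r = 000110010000010 to get c = 000110110000010.


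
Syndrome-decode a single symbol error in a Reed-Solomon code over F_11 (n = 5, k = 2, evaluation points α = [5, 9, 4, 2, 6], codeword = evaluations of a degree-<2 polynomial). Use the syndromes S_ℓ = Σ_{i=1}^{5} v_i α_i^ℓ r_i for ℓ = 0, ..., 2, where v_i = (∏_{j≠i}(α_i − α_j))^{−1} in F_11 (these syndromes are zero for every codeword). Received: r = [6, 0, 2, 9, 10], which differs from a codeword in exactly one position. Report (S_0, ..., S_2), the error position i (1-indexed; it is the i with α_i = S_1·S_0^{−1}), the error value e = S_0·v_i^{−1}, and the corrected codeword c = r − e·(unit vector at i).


S = (5, 10, 9), error at position 4, error magnitude e = 4, c = [6, 0, 2, 5, 10].

Step 1: column multipliers v_i = (∏_{j≠i}(α_i − α_j))^{−1} mod 11.
  i = 1 (α = 5): (5−9)(5−4)(5−2)(5−6) = (−4)·1·3·(−1) = 12 ≡ 1, so v_1 = 1^{−1} = 1 (mod 11).
  i = 2 (α = 9): (9−5)(9−4)(9−2)(9−6) = 4·5·7·3 = 420 ≡ 2, so v_2 = 2^{−1} = 6 (mod 11).
  i = 3 (α = 4): (4−5)(4−9)(4−2)(4−6) = (−1)·(−5)·2·(−2) = −20 ≡ 2, so v_3 = 2^{−1} = 6 (mod 11).
  i = 4 (α = 2): (2−5)(2−9)(2−4)(2−6) = (−3)·(−7)·(−2)·(−4) = 168 ≡ 3, so v_4 = 3^{−1} = 4 (mod 11).
  i = 5 (α = 6): (6−5)(6−9)(6−4)(6−2) = 1·(−3)·2·4 = −24 ≡ 9, so v_5 = 9^{−1} = 5 (mod 11).
  v = [1, 6, 6, 4, 5].
Step 2: syndromes of r = [6, 0, 2, 9, 10] (all sums mod 11).
  S_0 = Σ v_i r_i = 1·6 + 6·0 + 6·2 + 4·9 + 5·10 = 104 ≡ 5.
  S_1 = Σ v_i α_i r_i = 1·5·6 + 6·9·0 + 6·4·2 + 4·2·9 + 5·6·10 = 450 ≡ 10.
  α_i^2 mod 11 = [3, 4, 5, 4, 3].
  S_2 = Σ v_i α_i^2 r_i = 1·3·6 + 6·4·0 + 6·5·2 + 4·4·9 + 5·3·10 = 372 ≡ 9.
  S = (5, 10, 9) ≠ 0, so r is not a codeword (an error is present).
Step 3: locate the error. For a single error e at position i, S_ℓ = v_i·e·α_i^ℓ, so α_err = S_1/S_0.
  S_0^{−1} = 5^{−1} = 9 (mod 11), so α_err = 10·9 = 90 ≡ 2 = α_4. Error position i = 4.
  Consistency check: S_2/S_1 = 9·10 = 90 ≡ 2 = α_err ✓ (single-error assumption holds).
Step 4: error magnitude e = S_0/v_4 = S_0·∏_{j≠4}(α_4 − α_j) = 5·3 = 15 ≡ 4 (mod 11).
Step 5: correct position 4: c_4 = r_4 − e = 9 − 4 ≡ 5 (mod 11). Hence c = [6, 0, 2, 5, 10].
  Check: interpolating c through the α_i gives m(x) = 8 + 4·x (degree < 2) with m(α_i) = c_i for every i, so c is indeed a codeword.


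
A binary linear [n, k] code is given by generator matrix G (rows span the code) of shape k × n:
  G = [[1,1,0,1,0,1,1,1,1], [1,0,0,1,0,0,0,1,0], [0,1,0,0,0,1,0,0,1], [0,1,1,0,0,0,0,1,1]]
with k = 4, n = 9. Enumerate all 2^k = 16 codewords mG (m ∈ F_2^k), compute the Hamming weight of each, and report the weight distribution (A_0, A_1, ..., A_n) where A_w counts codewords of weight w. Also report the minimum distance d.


Weight distribution: A_0 = 1, A_1 = 1, A_3 = 3, A_4 = 5, A_5 = 3, A_6 = 2, A_7 = 1. Minimum distance d = 1.

Enumerate all 2^4 = 16 messages m ∈ F_2^4.
For each, compute codeword c = mG in F_2^9, then tally its weight.
  m = 0000 → c = 000000000, weight = 0.
  m = 1000 → c = 110101111, weight = 7.
  m = 0100 → c = 100100010, weight = 3.
  m = 1100 → c = 010001101, weight = 4.
  m = 0010 → c = 010001001, weight = 3.
  m = 1010 → c = 100100110, weight = 4.
  m = 0110 → c = 110101011, weight = 6.
  m = 1110 → c = 000000100, weight = 1.
  m = 0001 → c = 011000011, weight = 4.
  m = 1001 → c = 101101100, weight = 5.
  m = 0101 → c = 111100001, weight = 5.
  m = 1101 → c = 001001110, weight = 4.
  m = 0011 → c = 001001010, weight = 3.
  m = 1011 → c = 111100101, weight = 6.
  m = 0111 → c = 101101000, weight = 4.
  m = 1111 → c = 011000111, weight = 5.
Tally weights:
  weight 0: 1 codewords.
  weight 1: 1 codewords.
  weight 3: 3 codewords.
  weight 4: 5 codewords.
  weight 5: 3 codewords.
  weight 6: 2 codewords.
  weight 7: 1 codewords.
Minimum distance d = smallest w > 0 with A_w > 0 = 1.
Sanity: Σ A_w = 16 = 2^4 = 16 ✓.


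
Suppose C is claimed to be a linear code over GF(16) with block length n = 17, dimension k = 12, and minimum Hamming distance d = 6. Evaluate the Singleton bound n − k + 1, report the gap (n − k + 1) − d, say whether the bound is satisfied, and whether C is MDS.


Singleton RHS = n − k + 1 = 6, slack = 0, bound satisfied, MDS.

Singleton bound: d ≤ n − k + 1.
Here n = 17, k = 12, so n − k + 1 = 6.
Given d = 6, check d ≤ 6: YES.
Slack = (n − k + 1) − d = 0.
The code is MDS (slack = 0).
Description: the claimed parameters are [17, 12, 6]_16; such a code would be MDS (meets Singleton bound).


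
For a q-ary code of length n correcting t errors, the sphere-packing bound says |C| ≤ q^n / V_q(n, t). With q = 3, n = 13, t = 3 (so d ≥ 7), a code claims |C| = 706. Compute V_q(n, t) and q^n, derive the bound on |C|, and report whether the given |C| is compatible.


V_q(n, t) = 2627, q^n = 1594323, Hamming bound = 606, |C| = 706 > bound (violated).

Step 1: Compute V_q(n, t) = Σ_{j=0}^3 C(n, j) (q−1)^j.
  j = 0: C(13,0)·(2)^0 = 1·1 = 1.
  j = 1: C(13,1)·(2)^1 = 13·2 = 26.
  j = 2: C(13,2)·(2)^2 = 78·4 = 312.
  j = 3: C(13,3)·(2)^3 = 286·8 = 2288.
  V_q(n, t) = 1 + 26 + 312 + 2288 = 2627.
Step 2: q^n = 3^13 = 1594323.
Step 3: Hamming bound ⌊q^n / V_q(n,t)⌋ = ⌊1594323/2627⌋ = 606.
Step 4: Compare |C| = 706 to 606: violated.
The claimed |C| lies above the Hamming bound, so no 3-ary code of length 13 with d ≥ 7 can have 706 codewords.


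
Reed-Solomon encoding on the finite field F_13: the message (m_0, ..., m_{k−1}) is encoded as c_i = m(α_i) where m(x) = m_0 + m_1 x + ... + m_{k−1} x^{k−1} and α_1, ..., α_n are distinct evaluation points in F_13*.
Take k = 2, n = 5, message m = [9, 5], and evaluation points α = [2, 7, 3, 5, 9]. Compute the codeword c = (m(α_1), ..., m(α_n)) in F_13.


c = [6, 5, 11, 8, 2]

Message polynomial: m(x) = 9 + 5·x (mod 13).
For each evaluation point α_i, compute m(α_i) mod 13:
  α_1 = 2: Horner steps 5 → 6, so m(2) = 6.
  α_2 = 7: Horner steps 5 → 5, so m(7) = 5.
  α_3 = 3: Horner steps 5 → 11, so m(3) = 11.
  α_4 = 5: Horner steps 5 → 8, so m(5) = 8.
  α_5 = 9: Horner steps 5 → 2, so m(9) = 2.
Codeword c = [6, 5, 11, 8, 2] ∈ F_13^5.


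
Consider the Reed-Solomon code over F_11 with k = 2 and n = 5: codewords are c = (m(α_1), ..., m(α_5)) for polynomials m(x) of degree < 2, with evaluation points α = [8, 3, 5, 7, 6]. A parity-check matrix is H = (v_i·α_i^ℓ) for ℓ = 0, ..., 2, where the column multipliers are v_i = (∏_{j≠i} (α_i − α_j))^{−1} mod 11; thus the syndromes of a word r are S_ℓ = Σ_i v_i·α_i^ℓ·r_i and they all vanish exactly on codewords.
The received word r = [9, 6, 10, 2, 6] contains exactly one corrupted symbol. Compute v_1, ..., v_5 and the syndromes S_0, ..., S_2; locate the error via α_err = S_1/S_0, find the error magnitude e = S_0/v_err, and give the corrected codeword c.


S = (1, 3, 9), error at position 2, error magnitude e = 10, c = [9, 7, 10, 2, 6].

Step 1: column multipliers v_i = (∏_{j≠i}(α_i − α_j))^{−1} mod 11.
  i = 1 (α = 8): (8−3)(8−5)(8−7)(8−6) = 5·3·1·2 = 30 ≡ 8, so v_1 = 8^{−1} = 7 (mod 11).
  i = 2 (α = 3): (3−8)(3−5)(3−7)(3−6) = (−5)·(−2)·(−4)·(−3) = 120 ≡ 10, so v_2 = 10^{−1} = 10 (mod 11).
  i = 3 (α = 5): (5−8)(5−3)(5−7)(5−6) = (−3)·2·(−2)·(−1) = −12 ≡ 10, so v_3 = 10^{−1} = 10 (mod 11).
  i = 4 (α = 7): (7−8)(7−3)(7−5)(7−6) = (−1)·4·2·1 = −8 ≡ 3, so v_4 = 3^{−1} = 4 (mod 11).
  i = 5 (α = 6): (6−8)(6−3)(6−5)(6−7) = (−2)·3·1·(−1) = 6 ≡ 6, so v_5 = 6^{−1} = 2 (mod 11).
  v = [7, 10, 10, 4, 2].
Step 2: syndromes of r = [9, 6, 10, 2, 6] (all sums mod 11).
  S_0 = Σ v_i r_i = 7·9 + 10·6 + 10·10 + 4·2 + 2·6 = 243 ≡ 1.
  S_1 = Σ v_i α_i r_i = 7·8·9 + 10·3·6 + 10·5·10 + 4·7·2 + 2·6·6 = 1312 ≡ 3.
  α_i^2 mod 11 = [9, 9, 3, 5, 3].
  S_2 = Σ v_i α_i^2 r_i = 7·9·9 + 10·9·6 + 10·3·10 + 4·5·2 + 2·3·6 = 1483 ≡ 9.
  S = (1, 3, 9) ≠ 0, so r is not a codeword (an error is present).
Step 3: locate the error. For a single error e at position i, S_ℓ = v_i·e·α_i^ℓ, so α_err = S_1/S_0.
  S_0^{−1} = 1^{−1} = 1 (mod 11), so α_err = 3·1 = 3 ≡ 3 = α_2. Error position i = 2.
  Consistency check: S_2/S_1 = 9·4 = 36 ≡ 3 = α_err ✓ (single-error assumption holds).
Step 4: error magnitude e = S_0/v_2 = S_0·∏_{j≠2}(α_2 − α_j) = 1·10 = 10 ≡ 10 (mod 11).
Step 5: correct position 2: c_2 = r_2 − e = 6 − 10 ≡ 7 (mod 11). Hence c = [9, 7, 10, 2, 6].
  Check: interpolating c through the α_i gives m(x) = 8 + 7·x (degree < 2) with m(α_i) = c_i for every i, so c is indeed a codeword.


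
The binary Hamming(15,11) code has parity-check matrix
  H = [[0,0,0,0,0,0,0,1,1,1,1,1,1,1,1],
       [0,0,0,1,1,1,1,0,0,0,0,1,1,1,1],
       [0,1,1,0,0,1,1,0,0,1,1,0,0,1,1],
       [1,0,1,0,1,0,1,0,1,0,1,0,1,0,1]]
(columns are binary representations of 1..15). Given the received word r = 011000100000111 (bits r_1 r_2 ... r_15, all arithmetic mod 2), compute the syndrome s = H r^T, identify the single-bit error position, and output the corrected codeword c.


s = (1, 0, 1, 0)^T, error position = 10, corrected codeword c = 011000100100111

Compute s = H r^T mod 2 one row at a time:
  s_1 = 0 + 0 + 0 + 0 + 0 + 1 + 1 + 1 = 3 ≡ 1 (mod 2).
  s_2 = 0 + 0 + 0 + 1 + 0 + 1 + 1 + 1 = 4 ≡ 0 (mod 2).
  s_3 = 1 + 1 + 0 + 1 + 0 + 0 + 1 + 1 = 5 ≡ 1 (mod 2).
  s_4 = 0 + 1 + 0 + 1 + 0 + 0 + 1 + 1 = 4 ≡ 0 (mod 2).
s = (1, 0, 1, 0)^T — this equals column 10 of H (binary 1010), so error is at position 10.
Correct: flip bit 10 of r = 011000100000111 to get c = 011000100100111.


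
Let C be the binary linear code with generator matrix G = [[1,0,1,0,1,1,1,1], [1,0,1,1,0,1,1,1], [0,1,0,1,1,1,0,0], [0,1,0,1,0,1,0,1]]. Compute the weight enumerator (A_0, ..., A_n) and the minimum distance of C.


Weight distribution: A_0 = 1, A_2 = 4, A_4 = 5, A_6 = 6. Minimum distance d = 2.

Enumerate all 2^4 = 16 messages m ∈ F_2^4.
For each, compute codeword c = mG in F_2^8, then tally its weight.
  m = 0000 → c = 00000000, weight = 0.
  m = 1000 → c = 10101111, weight = 6.
  m = 0100 → c = 10110111, weight = 6.
  m = 1100 → c = 00011000, weight = 2.
  m = 0010 → c = 01011100, weight = 4.
  m = 1010 → c = 11110011, weight = 6.
  m = 0110 → c = 11101011, weight = 6.
  m = 1110 → c = 01000100, weight = 2.
  m = 0001 → c = 01010101, weight = 4.
  m = 1001 → c = 11111010, weight = 6.
  m = 0101 → c = 11100010, weight = 4.
  m = 1101 → c = 01001101, weight = 4.
  m = 0011 → c = 00001001, weight = 2.
  m = 1011 → c = 10100110, weight = 4.
  m = 0111 → c = 10111110, weight = 6.
  m = 1111 → c = 00010001, weight = 2.
Tally weights:
  weight 0: 1 codewords.
  weight 2: 4 codewords.
  weight 4: 5 codewords.
  weight 6: 6 codewords.
Minimum distance d = smallest w > 0 with A_w > 0 = 2.
Sanity: Σ A_w = 16 = 2^4 = 16 ✓.


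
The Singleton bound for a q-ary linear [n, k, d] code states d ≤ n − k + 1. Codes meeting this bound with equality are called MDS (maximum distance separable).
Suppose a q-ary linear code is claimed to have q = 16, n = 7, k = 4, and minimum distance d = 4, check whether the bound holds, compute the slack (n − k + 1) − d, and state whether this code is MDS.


Singleton RHS = n − k + 1 = 4, slack = 0, bound satisfied, MDS.

Singleton bound: d ≤ n − k + 1.
Here n = 7, k = 4, so n − k + 1 = 4.
Given d = 4, check d ≤ 4: YES.
Slack = (n − k + 1) − d = 0.
The code is MDS (slack = 0).
Description: the claimed parameters are [7, 4, 4]_16; such a code would be MDS (meets Singleton bound).


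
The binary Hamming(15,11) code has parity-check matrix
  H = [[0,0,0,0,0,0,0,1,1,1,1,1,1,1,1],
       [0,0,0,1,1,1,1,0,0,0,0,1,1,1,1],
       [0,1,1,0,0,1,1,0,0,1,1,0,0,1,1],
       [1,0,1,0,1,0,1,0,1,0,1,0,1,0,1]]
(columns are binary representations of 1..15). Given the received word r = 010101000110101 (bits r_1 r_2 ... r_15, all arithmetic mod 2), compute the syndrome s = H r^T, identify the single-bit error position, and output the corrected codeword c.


s = (0, 0, 1, 1)^T, error position = 3, corrected codeword c = 011101000110101

Compute s = H r^T mod 2 one row at a time:
  s_1 = 0 + 0 + 1 + 1 + 0 + 1 + 0 + 1 = 4 ≡ 0 (mod 2).
  s_2 = 1 + 0 + 1 + 0 + 0 + 1 + 0 + 1 = 4 ≡ 0 (mod 2).
  s_3 = 1 + 0 + 1 + 0 + 1 + 1 + 0 + 1 = 5 ≡ 1 (mod 2).
  s_4 = 0 + 0 + 0 + 0 + 0 + 1 + 1 + 1 = 3 ≡ 1 (mod 2).
s = (0, 0, 1, 1)^T — this equals column 3 of H (binary 0011), so error is at position 3.
Correct: flip bit 3 of r = 010101000110101 to get c = 011101000110101.


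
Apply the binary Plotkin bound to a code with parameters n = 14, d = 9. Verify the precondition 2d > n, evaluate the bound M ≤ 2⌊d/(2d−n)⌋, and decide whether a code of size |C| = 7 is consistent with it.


Plotkin bound M ≤ 4; given |C| = 7 > bound (violated).

Check applicability: 2d = 18, n = 14.
2d − n = 4 > 0, so Plotkin applies.
Compute d/(2d−n) = 9/4 ≈ 2.2500.
⌊d/(2d−n)⌋ = 2.
Plotkin bound: M ≤ 2·2 = 4.
Given |C| = 7, check: VIOLATED.
This |C| is above the Plotkin bound, so no binary code with n = 14, d = 9 and 7 codewords exists.


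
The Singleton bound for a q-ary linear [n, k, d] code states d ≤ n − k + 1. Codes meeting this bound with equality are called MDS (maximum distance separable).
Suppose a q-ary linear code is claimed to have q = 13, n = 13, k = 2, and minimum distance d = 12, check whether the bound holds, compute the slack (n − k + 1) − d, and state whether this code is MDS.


Singleton RHS = n − k + 1 = 12, slack = 0, bound satisfied, MDS.

Singleton bound: d ≤ n − k + 1.
Here n = 13, k = 2, so n − k + 1 = 12.
Given d = 12, check d ≤ 12: YES.
Slack = (n − k + 1) − d = 0.
The code is MDS (slack = 0).
Description: the claimed parameters are [13, 2, 12]_13; such a code would be MDS (meets Singleton bound).


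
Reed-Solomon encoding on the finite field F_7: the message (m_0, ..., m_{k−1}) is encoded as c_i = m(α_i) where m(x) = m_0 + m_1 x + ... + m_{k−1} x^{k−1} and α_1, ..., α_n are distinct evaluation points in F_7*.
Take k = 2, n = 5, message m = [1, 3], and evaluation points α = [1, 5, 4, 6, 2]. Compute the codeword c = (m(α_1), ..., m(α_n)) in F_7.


c = [4, 2, 6, 5, 0]

Message polynomial: m(x) = 1 + 3·x (mod 7).
For each evaluation point α_i, compute m(α_i) mod 7:
  α_1 = 1: Horner steps 3 → 4, so m(1) = 4.
  α_2 = 5: Horner steps 3 → 2, so m(5) = 2.
  α_3 = 4: Horner steps 3 → 6, so m(4) = 6.
  α_4 = 6: Horner steps 3 → 5, so m(6) = 5.
  α_5 = 2: Horner steps 3 → 0, so m(2) = 0.
Codeword c = [4, 2, 6, 5, 0] ∈ F_7^5.


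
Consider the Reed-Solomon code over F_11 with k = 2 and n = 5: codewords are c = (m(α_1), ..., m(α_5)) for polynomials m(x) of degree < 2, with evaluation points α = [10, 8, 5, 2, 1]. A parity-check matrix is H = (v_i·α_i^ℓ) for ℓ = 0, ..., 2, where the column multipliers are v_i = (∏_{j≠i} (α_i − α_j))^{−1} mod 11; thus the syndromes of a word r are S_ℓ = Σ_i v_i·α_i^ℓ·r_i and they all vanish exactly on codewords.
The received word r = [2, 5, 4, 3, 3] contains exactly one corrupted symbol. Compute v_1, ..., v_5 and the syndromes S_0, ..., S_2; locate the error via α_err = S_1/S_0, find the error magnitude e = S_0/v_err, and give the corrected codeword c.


S = (7, 7, 7), error at position 5, error magnitude e = 4, c = [2, 5, 4, 3, 10].

Step 1: column multipliers v_i = (∏_{j≠i}(α_i − α_j))^{−1} mod 11.
  i = 1 (α = 10): (10−8)(10−5)(10−2)(10−1) = 2·5·8·9 = 720 ≡ 5, so v_1 = 5^{−1} = 9 (mod 11).
  i = 2 (α = 8): (8−10)(8−5)(8−2)(8−1) = (−2)·3·6·7 = −252 ≡ 1, so v_2 = 1^{−1} = 1 (mod 11).
  i = 3 (α = 5): (5−10)(5−8)(5−2)(5−1) = (−5)·(−3)·3·4 = 180 ≡ 4, so v_3 = 4^{−1} = 3 (mod 11).
  i = 4 (α = 2): (2−10)(2−8)(2−5)(2−1) = (−8)·(−6)·(−3)·1 = −144 ≡ 10, so v_4 = 10^{−1} = 10 (mod 11).
  i = 5 (α = 1): (1−10)(1−8)(1−5)(1−2) = (−9)·(−7)·(−4)·(−1) = 252 ≡ 10, so v_5 = 10^{−1} = 10 (mod 11).
  v = [9, 1, 3, 10, 10].
Step 2: syndromes of r = [2, 5, 4, 3, 3] (all sums mod 11).
  S_0 = Σ v_i r_i = 9·2 + 1·5 + 3·4 + 10·3 + 10·3 = 95 ≡ 7.
  S_1 = Σ v_i α_i r_i = 9·10·2 + 1·8·5 + 3·5·4 + 10·2·3 + 10·1·3 = 370 ≡ 7.
  α_i^2 mod 11 = [1, 9, 3, 4, 1].
  S_2 = Σ v_i α_i^2 r_i = 9·1·2 + 1·9·5 + 3·3·4 + 10·4·3 + 10·1·3 = 249 ≡ 7.
  S = (7, 7, 7) ≠ 0, so r is not a codeword (an error is present).
Step 3: locate the error. For a single error e at position i, S_ℓ = v_i·e·α_i^ℓ, so α_err = S_1/S_0.
  S_0^{−1} = 7^{−1} = 8 (mod 11), so α_err = 7·8 = 56 ≡ 1 = α_5. Error position i = 5.
  Consistency check: S_2/S_1 = 7·8 = 56 ≡ 1 = α_err ✓ (single-error assumption holds).
Step 4: error magnitude e = S_0/v_5 = S_0·∏_{j≠5}(α_5 − α_j) = 7·10 = 70 ≡ 4 (mod 11).
Step 5: correct position 5: c_5 = r_5 − e = 3 − 4 ≡ 10 (mod 11). Hence c = [2, 5, 4, 3, 10].
  Check: interpolating c through the α_i gives m(x) = 6 + 4·x (degree < 2) with m(α_i) = c_i for every i, so c is indeed a codeword.


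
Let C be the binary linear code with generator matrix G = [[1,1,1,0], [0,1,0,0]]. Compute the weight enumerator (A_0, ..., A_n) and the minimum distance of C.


Weight distribution: A_0 = 1, A_1 = 1, A_2 = 1, A_3 = 1. Minimum distance d = 1.

Enumerate all 2^2 = 4 messages m ∈ F_2^2.
For each, compute codeword c = mG in F_2^4, then tally its weight.
  m = 00 → c = 0000, weight = 0.
  m = 10 → c = 1110, weight = 3.
  m = 01 → c = 0100, weight = 1.
  m = 11 → c = 1010, weight = 2.
Tally weights:
  weight 0: 1 codewords.
  weight 1: 1 codewords.
  weight 2: 1 codewords.
  weight 3: 1 codewords.
Minimum distance d = smallest w > 0 with A_w > 0 = 1.
Sanity: Σ A_w = 4 = 2^2 = 4 ✓.


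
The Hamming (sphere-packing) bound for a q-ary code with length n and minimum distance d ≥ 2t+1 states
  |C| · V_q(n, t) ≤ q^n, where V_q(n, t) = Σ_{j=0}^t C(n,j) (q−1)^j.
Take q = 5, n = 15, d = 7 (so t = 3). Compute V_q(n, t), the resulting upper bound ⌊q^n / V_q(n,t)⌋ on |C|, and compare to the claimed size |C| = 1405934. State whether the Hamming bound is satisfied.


V_q(n, t) = 30861, q^n = 30517578125, Hamming bound = 988871, |C| = 1405934 > bound (violated).

Step 1: Compute V_q(n, t) = Σ_{j=0}^3 C(n, j) (q−1)^j.
  j = 0: C(15,0)·(4)^0 = 1·1 = 1.
  j = 1: C(15,1)·(4)^1 = 15·4 = 60.
  j = 2: C(15,2)·(4)^2 = 105·16 = 1680.
  j = 3: C(15,3)·(4)^3 = 455·64 = 29120.
  V_q(n, t) = 1 + 60 + 1680 + 29120 = 30861.
Step 2: q^n = 5^15 = 30517578125.
Step 3: Hamming bound ⌊q^n / V_q(n,t)⌋ = ⌊30517578125/30861⌋ = 988871.
Step 4: Compare |C| = 1405934 to 988871: violated.
The claimed |C| lies above the Hamming bound, so no 5-ary code of length 15 with d ≥ 7 can have 1405934 codewords.


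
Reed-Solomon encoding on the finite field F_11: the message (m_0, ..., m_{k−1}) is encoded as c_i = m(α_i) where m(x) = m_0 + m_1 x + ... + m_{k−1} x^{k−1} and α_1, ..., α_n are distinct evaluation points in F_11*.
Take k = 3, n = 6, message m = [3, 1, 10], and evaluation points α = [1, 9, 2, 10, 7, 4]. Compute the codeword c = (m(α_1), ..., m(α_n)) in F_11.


c = [3, 8, 1, 1, 5, 2]

Message polynomial: m(x) = 3 + 1·x + 10·x^2 (mod 11).
For each evaluation point α_i, compute m(α_i) mod 11:
  α_1 = 1: Horner steps 10 → 0 → 3, so m(1) = 3.
  α_2 = 9: Horner steps 10 → 3 → 8, so m(9) = 8.
  α_3 = 2: Horner steps 10 → 10 → 1, so m(2) = 1.
  α_4 = 10: Horner steps 10 → 2 → 1, so m(10) = 1.
  α_5 = 7: Horner steps 10 → 5 → 5, so m(7) = 5.
  α_6 = 4: Horner steps 10 → 8 → 2, so m(4) = 2.
Codeword c = [3, 8, 1, 1, 5, 2] ∈ F_11^6.


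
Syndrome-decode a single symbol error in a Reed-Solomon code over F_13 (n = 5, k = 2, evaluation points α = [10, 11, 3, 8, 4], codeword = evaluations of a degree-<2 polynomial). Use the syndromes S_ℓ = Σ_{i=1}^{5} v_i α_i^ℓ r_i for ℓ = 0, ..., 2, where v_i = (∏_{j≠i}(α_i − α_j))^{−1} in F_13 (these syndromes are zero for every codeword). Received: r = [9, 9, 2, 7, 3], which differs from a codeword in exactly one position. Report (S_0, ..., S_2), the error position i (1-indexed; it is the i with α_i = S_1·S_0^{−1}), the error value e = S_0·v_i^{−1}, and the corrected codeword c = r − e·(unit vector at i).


S = (1, 11, 4), error at position 2, error magnitude e = 12, c = [9, 10, 2, 7, 3].

Step 1: column multipliers v_i = (∏_{j≠i}(α_i − α_j))^{−1} mod 13.
  i = 1 (α = 10): (10−11)(10−3)(10−8)(10−4) = (−1)·7·2·6 = −84 ≡ 7, so v_1 = 7^{−1} = 2 (mod 13).
  i = 2 (α = 11): (11−10)(11−3)(11−8)(11−4) = 1·8·3·7 = 168 ≡ 12, so v_2 = 12^{−1} = 12 (mod 13).
  i = 3 (α = 3): (3−10)(3−11)(3−8)(3−4) = (−7)·(−8)·(−5)·(−1) = 280 ≡ 7, so v_3 = 7^{−1} = 2 (mod 13).
  i = 4 (α = 8): (8−10)(8−11)(8−3)(8−4) = (−2)·(−3)·5·4 = 120 ≡ 3, so v_4 = 3^{−1} = 9 (mod 13).
  i = 5 (α = 4): (4−10)(4−11)(4−3)(4−8) = (−6)·(−7)·1·(−4) = −168 ≡ 1, so v_5 = 1^{−1} = 1 (mod 13).
  v = [2, 12, 2, 9, 1].
Step 2: syndromes of r = [9, 9, 2, 7, 3] (all sums mod 13).
  S_0 = Σ v_i r_i = 2·9 + 12·9 + 2·2 + 9·7 + 1·3 = 196 ≡ 1.
  S_1 = Σ v_i α_i r_i = 2·10·9 + 12·11·9 + 2·3·2 + 9·8·7 + 1·4·3 = 1896 ≡ 11.
  α_i^2 mod 13 = [9, 4, 9, 12, 3].
  S_2 = Σ v_i α_i^2 r_i = 2·9·9 + 12·4·9 + 2·9·2 + 9·12·7 + 1·3·3 = 1395 ≡ 4.
  S = (1, 11, 4) ≠ 0, so r is not a codeword (an error is present).
Step 3: locate the error. For a single error e at position i, S_ℓ = v_i·e·α_i^ℓ, so α_err = S_1/S_0.
  S_0^{−1} = 1^{−1} = 1 (mod 13), so α_err = 11·1 = 11 ≡ 11 = α_2. Error position i = 2.
  Consistency check: S_2/S_1 = 4·6 = 24 ≡ 11 = α_err ✓ (single-error assumption holds).
Step 4: error magnitude e = S_0/v_2 = S_0·∏_{j≠2}(α_2 − α_j) = 1·12 = 12 ≡ 12 (mod 13).
Step 5: correct position 2: c_2 = r_2 − e = 9 − 12 ≡ 10 (mod 13). Hence c = [9, 10, 2, 7, 3].
  Check: interpolating c through the α_i gives m(x) = 12 + 1·x (degree < 2) with m(α_i) = c_i for every i, so c is indeed a codeword.


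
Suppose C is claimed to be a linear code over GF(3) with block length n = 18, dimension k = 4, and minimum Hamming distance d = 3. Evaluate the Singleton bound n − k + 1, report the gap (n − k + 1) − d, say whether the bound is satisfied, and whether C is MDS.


Singleton RHS = n − k + 1 = 15, slack = 12, bound satisfied, not MDS.

Singleton bound: d ≤ n − k + 1.
Here n = 18, k = 4, so n − k + 1 = 15.
Given d = 3, check d ≤ 15: YES.
Slack = (n − k + 1) − d = 12.
The code is NOT MDS (slack = 12 > 0).
Description: the claimed parameters are [18, 4, 3]_3; such a code would be non-MDS.


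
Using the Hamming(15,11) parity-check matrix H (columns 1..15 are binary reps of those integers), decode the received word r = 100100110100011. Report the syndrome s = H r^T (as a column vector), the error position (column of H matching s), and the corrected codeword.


s = (0, 0, 0, 1)^T, error position = 1, corrected codeword c = 000100110100011

Compute s = H r^T mod 2 one row at a time:
  s_1 = 1 + 0 + 1 + 0 + 0 + 0 + 1 + 1 = 4 ≡ 0 (mod 2).
  s_2 = 1 + 0 + 0 + 1 + 0 + 0 + 1 + 1 = 4 ≡ 0 (mod 2).
  s_3 = 0 + 0 + 0 + 1 + 1 + 0 + 1 + 1 = 4 ≡ 0 (mod 2).
  s_4 = 1 + 0 + 0 + 1 + 0 + 0 + 0 + 1 = 3 ≡ 1 (mod 2).
s = (0, 0, 0, 1)^T — this equals column 1 of H (binary 0001), so error is at position 1.
Correct: flip bit 1 of r = 100100110100011 to get c = 000100110100011.


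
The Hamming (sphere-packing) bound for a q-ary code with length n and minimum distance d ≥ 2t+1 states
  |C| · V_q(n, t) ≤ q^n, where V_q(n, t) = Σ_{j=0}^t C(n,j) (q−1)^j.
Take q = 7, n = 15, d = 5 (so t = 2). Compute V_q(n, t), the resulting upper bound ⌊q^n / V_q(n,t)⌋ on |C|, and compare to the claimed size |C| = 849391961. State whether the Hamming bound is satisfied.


V_q(n, t) = 3871, q^n = 4747561509943, Hamming bound = 1226443169, |C| = 849391961 ≤ bound (satisfied).

Step 1: Compute V_q(n, t) = Σ_{j=0}^2 C(n, j) (q−1)^j.
  j = 0: C(15,0)·(6)^0 = 1·1 = 1.
  j = 1: C(15,1)·(6)^1 = 15·6 = 90.
  j = 2: C(15,2)·(6)^2 = 105·36 = 3780.
  V_q(n, t) = 1 + 90 + 3780 = 3871.
Step 2: q^n = 7^15 = 4747561509943.
Step 3: Hamming bound ⌊q^n / V_q(n,t)⌋ = ⌊4747561509943/3871⌋ = 1226443169.
Step 4: Compare |C| = 849391961 to 1226443169: satisfied.
The claimed |C| lies below the Hamming bound.


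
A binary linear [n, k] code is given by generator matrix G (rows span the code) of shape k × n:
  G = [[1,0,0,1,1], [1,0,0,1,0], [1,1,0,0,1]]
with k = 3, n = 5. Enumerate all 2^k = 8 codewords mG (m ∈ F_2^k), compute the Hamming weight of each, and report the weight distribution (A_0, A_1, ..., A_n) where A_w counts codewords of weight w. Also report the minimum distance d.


Weight distribution: A_0 = 1, A_1 = 1, A_2 = 3, A_3 = 3. Minimum distance d = 1.

Enumerate all 2^3 = 8 messages m ∈ F_2^3.
For each, compute codeword c = mG in F_2^5, then tally its weight.
  m = 000 → c = 00000, weight = 0.
  m = 100 → c = 10011, weight = 3.
  m = 010 → c = 10010, weight = 2.
  m = 110 → c = 00001, weight = 1.
  m = 001 → c = 11001, weight = 3.
  m = 101 → c = 01010, weight = 2.
  m = 011 → c = 01011, weight = 3.
  m = 111 → c = 11000, weight = 2.
Tally weights:
  weight 0: 1 codewords.
  weight 1: 1 codewords.
  weight 2: 3 codewords.
  weight 3: 3 codewords.
Minimum distance d = smallest w > 0 with A_w > 0 = 1.
Sanity: Σ A_w = 8 = 2^3 = 8 ✓.


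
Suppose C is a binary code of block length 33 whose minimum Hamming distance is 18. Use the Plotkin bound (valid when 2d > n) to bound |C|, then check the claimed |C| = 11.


Plotkin bound M ≤ 12; given |C| = 11 ≤ bound (satisfied).

Check applicability: 2d = 36, n = 33.
2d − n = 3 > 0, so Plotkin applies.
Compute d/(2d−n) = 18/3 ≈ 6.0000.
⌊d/(2d−n)⌋ = 6.
Plotkin bound: M ≤ 2·6 = 12.
Given |C| = 11, check: satisfied.
This |C| is below the Plotkin bound.


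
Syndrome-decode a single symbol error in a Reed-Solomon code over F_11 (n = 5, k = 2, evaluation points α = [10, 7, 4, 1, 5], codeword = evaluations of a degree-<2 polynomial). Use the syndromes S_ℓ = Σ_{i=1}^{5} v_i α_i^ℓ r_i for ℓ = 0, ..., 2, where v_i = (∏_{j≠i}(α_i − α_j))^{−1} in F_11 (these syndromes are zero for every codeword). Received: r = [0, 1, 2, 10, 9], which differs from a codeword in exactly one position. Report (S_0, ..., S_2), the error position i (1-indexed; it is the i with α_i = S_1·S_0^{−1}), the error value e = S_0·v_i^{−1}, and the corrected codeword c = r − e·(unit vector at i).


S = (4, 4, 4), error at position 4, error magnitude e = 7, c = [0, 1, 2, 3, 9].

Step 1: column multipliers v_i = (∏_{j≠i}(α_i − α_j))^{−1} mod 11.
  i = 1 (α = 10): (10−7)(10−4)(10−1)(10−5) = 3·6·9·5 = 810 ≡ 7, so v_1 = 7^{−1} = 8 (mod 11).
  i = 2 (α = 7): (7−10)(7−4)(7−1)(7−5) = (−3)·3·6·2 = −108 ≡ 2, so v_2 = 2^{−1} = 6 (mod 11).
  i = 3 (α = 4): (4−10)(4−7)(4−1)(4−5) = (−6)·(−3)·3·(−1) = −54 ≡ 1, so v_3 = 1^{−1} = 1 (mod 11).
  i = 4 (α = 1): (1−10)(1−7)(1−4)(1−5) = (−9)·(−6)·(−3)·(−4) = 648 ≡ 10, so v_4 = 10^{−1} = 10 (mod 11).
  i = 5 (α = 5): (5−10)(5−7)(5−4)(5−1) = (−5)·(−2)·1·4 = 40 ≡ 7, so v_5 = 7^{−1} = 8 (mod 11).
  v = [8, 6, 1, 10, 8].
Step 2: syndromes of r = [0, 1, 2, 10, 9] (all sums mod 11).
  S_0 = Σ v_i r_i = 8·0 + 6·1 + 1·2 + 10·10 + 8·9 = 180 ≡ 4.
  S_1 = Σ v_i α_i r_i = 8·10·0 + 6·7·1 + 1·4·2 + 10·1·10 + 8·5·9 = 510 ≡ 4.
  α_i^2 mod 11 = [1, 5, 5, 1, 3].
  S_2 = Σ v_i α_i^2 r_i = 8·1·0 + 6·5·1 + 1·5·2 + 10·1·10 + 8·3·9 = 356 ≡ 4.
  S = (4, 4, 4) ≠ 0, so r is not a codeword (an error is present).
Step 3: locate the error. For a single error e at position i, S_ℓ = v_i·e·α_i^ℓ, so α_err = S_1/S_0.
  S_0^{−1} = 4^{−1} = 3 (mod 11), so α_err = 4·3 = 12 ≡ 1 = α_4. Error position i = 4.
  Consistency check: S_2/S_1 = 4·3 = 12 ≡ 1 = α_err ✓ (single-error assumption holds).
Step 4: error magnitude e = S_0/v_4 = S_0·∏_{j≠4}(α_4 − α_j) = 4·10 = 40 ≡ 7 (mod 11).
Step 5: correct position 4: c_4 = r_4 − e = 10 − 7 ≡ 3 (mod 11). Hence c = [0, 1, 2, 3, 9].
  Check: interpolating c through the α_i gives m(x) = 7 + 7·x (degree < 2) with m(α_i) = c_i for every i, so c is indeed a codeword.


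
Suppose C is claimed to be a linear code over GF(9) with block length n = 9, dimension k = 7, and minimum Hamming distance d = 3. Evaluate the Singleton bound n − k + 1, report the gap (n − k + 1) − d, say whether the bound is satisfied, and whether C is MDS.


Singleton RHS = n − k + 1 = 3, slack = 0, bound satisfied, MDS.

Singleton bound: d ≤ n − k + 1.
Here n = 9, k = 7, so n − k + 1 = 3.
Given d = 3, check d ≤ 3: YES.
Slack = (n − k + 1) − d = 0.
The code is MDS (slack = 0).
Description: the claimed parameters are [9, 7, 3]_9; such a code would be MDS (meets Singleton bound).


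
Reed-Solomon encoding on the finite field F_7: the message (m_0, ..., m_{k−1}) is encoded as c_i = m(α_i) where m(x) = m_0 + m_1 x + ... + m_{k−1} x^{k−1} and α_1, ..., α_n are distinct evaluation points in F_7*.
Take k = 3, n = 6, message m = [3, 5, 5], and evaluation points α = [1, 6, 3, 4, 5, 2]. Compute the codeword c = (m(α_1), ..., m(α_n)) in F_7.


c = [6, 3, 0, 5, 6, 5]

Message polynomial: m(x) = 3 + 5·x + 5·x^2 (mod 7).
For each evaluation point α_i, compute m(α_i) mod 7:
  α_1 = 1: Horner steps 5 → 3 → 6, so m(1) = 6.
  α_2 = 6: Horner steps 5 → 0 → 3, so m(6) = 3.
  α_3 = 3: Horner steps 5 → 6 → 0, so m(3) = 0.
  α_4 = 4: Horner steps 5 → 4 → 5, so m(4) = 5.
  α_5 = 5: Horner steps 5 → 2 → 6, so m(5) = 6.
  α_6 = 2: Horner steps 5 → 1 → 5, so m(2) = 5.
Codeword c = [6, 3, 0, 5, 6, 5] ∈ F_7^6.
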